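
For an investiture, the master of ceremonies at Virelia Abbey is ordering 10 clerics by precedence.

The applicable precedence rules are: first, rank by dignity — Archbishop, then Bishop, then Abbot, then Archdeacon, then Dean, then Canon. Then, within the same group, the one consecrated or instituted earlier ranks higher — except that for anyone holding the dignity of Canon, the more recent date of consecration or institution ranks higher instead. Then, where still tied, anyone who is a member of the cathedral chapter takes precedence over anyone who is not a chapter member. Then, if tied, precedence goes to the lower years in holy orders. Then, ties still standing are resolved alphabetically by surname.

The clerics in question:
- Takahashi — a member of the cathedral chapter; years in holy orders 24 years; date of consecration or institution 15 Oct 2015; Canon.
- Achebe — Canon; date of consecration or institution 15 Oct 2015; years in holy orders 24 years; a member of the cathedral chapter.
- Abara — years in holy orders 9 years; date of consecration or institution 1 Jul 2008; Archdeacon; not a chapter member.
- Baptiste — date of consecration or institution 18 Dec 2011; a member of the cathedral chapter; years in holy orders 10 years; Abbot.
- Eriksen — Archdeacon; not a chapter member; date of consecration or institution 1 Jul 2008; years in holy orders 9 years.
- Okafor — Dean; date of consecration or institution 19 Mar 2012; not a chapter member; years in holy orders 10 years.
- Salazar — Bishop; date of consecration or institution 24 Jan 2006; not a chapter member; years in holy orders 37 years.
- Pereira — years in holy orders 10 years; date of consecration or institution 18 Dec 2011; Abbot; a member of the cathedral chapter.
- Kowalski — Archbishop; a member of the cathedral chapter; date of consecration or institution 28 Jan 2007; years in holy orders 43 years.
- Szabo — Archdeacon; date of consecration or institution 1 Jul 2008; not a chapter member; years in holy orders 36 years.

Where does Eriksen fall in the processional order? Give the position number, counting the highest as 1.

By dignity: Kowalski (Archbishop); then Salazar (Bishop); then Baptiste and Pereira (Abbot); then Abara, Eriksen and Szabo (Archdeacon); then Okafor (Dean); then Achebe and Takahashi (Canon).
Baptiste and Pereira both have date of consecration or institution 18 Dec 2011, so the next rule applies.
Baptiste and Pereira are each a member of the cathedral chapter, so the next rule applies.
Baptiste and Pereira both have years in holy orders 10 years, so the next rule applies.
Among Baptiste and Pereira, alphabetically by surname: Baptiste before Pereira.
Abara, Eriksen and Szabo all have date of consecration or institution 1 Jul 2008, so the next rule applies.
Abara, Eriksen and Szabo are each not a chapter member, so the next rule applies.
Among Abara, Eriksen and Szabo, by years in holy orders (lower first): Abara and Eriksen (9 years) before Szabo (36 years).
Among Abara and Eriksen, alphabetically by surname: Abara before Eriksen.
Achebe and Takahashi both have date of consecration or institution 15 Oct 2015, so the next rule applies.
Achebe and Takahashi are each a member of the cathedral chapter, so the next rule applies.
Achebe and Takahashi both have years in holy orders 24 years, so the next rule applies.
Among Achebe and Takahashi, alphabetically by surname: Achebe before Takahashi.
Order: Kowalski, Salazar, Baptiste, Pereira, Abara, Eriksen, Szabo, Okafor, Achebe, Takahashi. So position 6.

6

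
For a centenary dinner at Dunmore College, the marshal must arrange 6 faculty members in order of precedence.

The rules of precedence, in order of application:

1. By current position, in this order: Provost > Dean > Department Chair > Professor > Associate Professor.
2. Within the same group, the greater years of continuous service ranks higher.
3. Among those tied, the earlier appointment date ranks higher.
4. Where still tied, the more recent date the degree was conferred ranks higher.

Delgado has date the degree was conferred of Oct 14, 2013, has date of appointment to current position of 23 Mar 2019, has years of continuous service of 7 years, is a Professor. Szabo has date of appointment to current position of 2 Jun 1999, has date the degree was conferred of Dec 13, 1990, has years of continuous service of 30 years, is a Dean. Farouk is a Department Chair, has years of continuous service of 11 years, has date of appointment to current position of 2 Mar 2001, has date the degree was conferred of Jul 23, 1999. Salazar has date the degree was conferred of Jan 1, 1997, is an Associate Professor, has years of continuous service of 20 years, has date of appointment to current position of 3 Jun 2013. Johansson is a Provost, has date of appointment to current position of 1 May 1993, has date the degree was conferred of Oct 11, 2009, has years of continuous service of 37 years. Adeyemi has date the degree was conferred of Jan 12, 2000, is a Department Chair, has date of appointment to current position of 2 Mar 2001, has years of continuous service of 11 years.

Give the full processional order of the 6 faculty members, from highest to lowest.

Johansson, Szabo, Adeyemi, Farouk, Delgado, Salazar

By current position: Johansson (Provost); then Szabo (Dean); then Adeyemi and Farouk (Department Chair); then Delgado (Professor); then Salazar (Associate Professor).
Adeyemi and Farouk both have years of continuous service 11 years, so the next rule applies.
Adeyemi and Farouk both have date of appointment to current position 2 Mar 2001, so the next rule applies.
Among Adeyemi and Farouk, by date the degree was conferred (later first): Adeyemi (Jan 12, 2000) before Farouk (Jul 23, 1999).
Full order: Johansson, Szabo, Adeyemi, Farouk, Delgado, Salazar.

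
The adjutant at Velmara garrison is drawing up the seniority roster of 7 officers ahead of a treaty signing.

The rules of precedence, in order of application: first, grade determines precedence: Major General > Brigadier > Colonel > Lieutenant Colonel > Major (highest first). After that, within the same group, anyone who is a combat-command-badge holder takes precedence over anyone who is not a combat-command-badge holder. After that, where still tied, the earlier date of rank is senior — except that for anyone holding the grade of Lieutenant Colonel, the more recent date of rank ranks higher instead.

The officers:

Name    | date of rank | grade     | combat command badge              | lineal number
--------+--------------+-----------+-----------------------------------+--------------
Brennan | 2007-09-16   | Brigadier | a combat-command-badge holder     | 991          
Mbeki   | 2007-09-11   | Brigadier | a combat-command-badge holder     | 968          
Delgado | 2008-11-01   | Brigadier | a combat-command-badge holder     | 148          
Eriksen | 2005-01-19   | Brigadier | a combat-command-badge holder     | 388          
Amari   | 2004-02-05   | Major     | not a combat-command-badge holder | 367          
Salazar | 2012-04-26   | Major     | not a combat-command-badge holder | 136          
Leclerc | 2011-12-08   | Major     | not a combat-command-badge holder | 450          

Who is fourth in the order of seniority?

By grade: Eriksen, Mbeki, Brennan and Delgado (Brigadier); then Amari, Leclerc and Salazar (Major).
Eriksen, Mbeki, Brennan and Delgado are each a combat-command-badge holder, so the next rule applies.
Among Eriksen, Mbeki, Brennan and Delgado, by date of rank (earlier first): Eriksen (2005-01-19) before Mbeki (2007-09-11) before Brennan (2007-09-16) before Delgado (2008-11-01).
Amari, Leclerc and Salazar are each not a combat-command-badge holder, so the next rule applies.
Among Amari, Leclerc and Salazar, by date of rank (earlier first): Amari (2004-02-05) before Leclerc (2011-12-08) before Salazar (2012-04-26).
Order: Eriksen, Mbeki, Brennan, Delgado, Amari, Leclerc, Salazar.

Delgado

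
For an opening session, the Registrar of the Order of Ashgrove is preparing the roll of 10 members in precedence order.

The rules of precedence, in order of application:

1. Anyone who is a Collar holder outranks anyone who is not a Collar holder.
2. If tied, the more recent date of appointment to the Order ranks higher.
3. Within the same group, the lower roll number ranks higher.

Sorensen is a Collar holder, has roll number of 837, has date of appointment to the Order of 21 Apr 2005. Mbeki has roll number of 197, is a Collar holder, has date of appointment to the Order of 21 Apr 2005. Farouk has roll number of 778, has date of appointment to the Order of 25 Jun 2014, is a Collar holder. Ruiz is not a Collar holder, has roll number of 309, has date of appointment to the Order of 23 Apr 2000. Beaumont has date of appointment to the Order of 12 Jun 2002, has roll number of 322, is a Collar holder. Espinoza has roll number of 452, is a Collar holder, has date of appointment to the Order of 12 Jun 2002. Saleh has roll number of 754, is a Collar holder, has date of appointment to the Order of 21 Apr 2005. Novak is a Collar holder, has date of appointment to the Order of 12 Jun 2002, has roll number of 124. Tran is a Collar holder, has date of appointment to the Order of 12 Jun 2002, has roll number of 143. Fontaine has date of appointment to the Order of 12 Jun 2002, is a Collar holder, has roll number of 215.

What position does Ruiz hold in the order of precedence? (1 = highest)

10

By the first rule: Farouk, Mbeki, Saleh, Sorensen, Novak, Tran, Fontaine, Beaumont and Espinoza (each a Collar holder); then Ruiz (not a Collar holder).
Among Farouk, Mbeki, Saleh, Sorensen, Novak, Tran, Fontaine, Beaumont and Espinoza, by date of appointment to the Order (later first): Farouk (25 Jun 2014) before Mbeki, Saleh and Sorensen (21 Apr 2005) before Novak, Tran, Fontaine, Beaumont and Espinoza (12 Jun 2002).
Among Mbeki, Saleh and Sorensen, by roll number (lower first): Mbeki (197) before Saleh (754) before Sorensen (837).
Among Novak, Tran, Fontaine, Beaumont and Espinoza, by roll number (lower first): Novak (124) before Tran (143) before Fontaine (215) before Beaumont (322) before Espinoza (452).
Order: Farouk, Mbeki, Saleh, Sorensen, Novak, Tran, Fontaine, Beaumont, Espinoza, Ruiz. So position 10.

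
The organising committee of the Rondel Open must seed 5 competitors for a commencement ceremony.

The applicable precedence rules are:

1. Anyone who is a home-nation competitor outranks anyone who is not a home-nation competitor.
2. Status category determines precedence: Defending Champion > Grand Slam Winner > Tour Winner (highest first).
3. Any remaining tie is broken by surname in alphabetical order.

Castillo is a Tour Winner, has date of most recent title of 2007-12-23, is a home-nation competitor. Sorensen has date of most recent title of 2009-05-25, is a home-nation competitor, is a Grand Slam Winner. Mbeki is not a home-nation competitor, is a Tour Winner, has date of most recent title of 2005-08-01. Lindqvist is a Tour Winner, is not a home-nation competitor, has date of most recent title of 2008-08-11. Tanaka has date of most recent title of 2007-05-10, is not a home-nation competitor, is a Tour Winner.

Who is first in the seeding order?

By the first rule: Sorensen and Castillo (both a home-nation competitor); then Lindqvist, Mbeki and Tanaka (each not a home-nation competitor).
Among Sorensen and Castillo, by status category: Sorensen (Grand Slam Winner) before Castillo (Tour Winner).
Lindqvist, Mbeki and Tanaka are each Tour Winner, so the next rule applies.
Among Lindqvist, Mbeki and Tanaka, alphabetically by surname: Lindqvist before Mbeki before Tanaka.
Order: Sorensen, Castillo, Lindqvist, Mbeki, Tanaka.

Sorensen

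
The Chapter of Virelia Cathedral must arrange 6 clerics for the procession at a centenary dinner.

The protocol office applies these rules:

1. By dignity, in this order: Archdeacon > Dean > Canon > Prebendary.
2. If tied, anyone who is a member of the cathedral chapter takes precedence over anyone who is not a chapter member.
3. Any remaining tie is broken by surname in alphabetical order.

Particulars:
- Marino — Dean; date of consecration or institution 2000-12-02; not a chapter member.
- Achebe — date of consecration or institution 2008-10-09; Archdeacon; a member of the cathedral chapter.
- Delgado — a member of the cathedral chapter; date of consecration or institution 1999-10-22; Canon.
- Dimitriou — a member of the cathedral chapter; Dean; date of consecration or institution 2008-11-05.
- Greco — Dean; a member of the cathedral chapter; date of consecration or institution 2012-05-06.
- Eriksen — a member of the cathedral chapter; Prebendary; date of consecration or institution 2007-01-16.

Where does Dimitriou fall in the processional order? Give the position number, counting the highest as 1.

By dignity: Achebe (Archdeacon); then Dimitriou, Greco and Marino (Dean); then Delgado (Canon); then Eriksen (Prebendary).
Among Dimitriou, Greco and Marino, a member of the cathedral chapter before not a chapter member: Dimitriou and Greco (a member of the cathedral chapter) before Marino (not a chapter member).
Among Dimitriou and Greco, alphabetically by surname: Dimitriou before Greco.
Order: Achebe, Dimitriou, Greco, Marino, Delgado, Eriksen. So position 2.

2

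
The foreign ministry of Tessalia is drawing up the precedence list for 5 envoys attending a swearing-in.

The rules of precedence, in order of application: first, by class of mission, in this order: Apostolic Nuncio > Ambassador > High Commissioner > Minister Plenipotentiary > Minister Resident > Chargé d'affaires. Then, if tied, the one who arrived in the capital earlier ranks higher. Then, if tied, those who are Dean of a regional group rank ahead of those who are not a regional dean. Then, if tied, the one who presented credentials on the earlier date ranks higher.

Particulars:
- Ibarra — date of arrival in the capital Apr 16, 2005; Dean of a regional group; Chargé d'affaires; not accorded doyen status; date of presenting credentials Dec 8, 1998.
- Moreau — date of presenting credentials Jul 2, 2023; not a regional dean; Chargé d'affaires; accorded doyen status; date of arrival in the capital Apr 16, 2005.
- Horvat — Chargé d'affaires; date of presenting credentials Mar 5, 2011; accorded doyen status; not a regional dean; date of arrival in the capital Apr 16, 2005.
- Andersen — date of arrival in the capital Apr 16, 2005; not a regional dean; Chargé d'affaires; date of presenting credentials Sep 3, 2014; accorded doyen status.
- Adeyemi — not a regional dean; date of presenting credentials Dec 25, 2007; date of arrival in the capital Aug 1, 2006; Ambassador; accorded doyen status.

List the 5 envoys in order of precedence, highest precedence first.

Adeyemi, Ibarra, Horvat, Andersen, Moreau

By class of mission: Adeyemi (Ambassador); then Ibarra, Horvat, Andersen and Moreau (Chargé d'affaires).
Ibarra, Horvat, Andersen and Moreau all have date of arrival in the capital Apr 16, 2005, so the next rule applies.
Among Ibarra, Horvat, Andersen and Moreau, Dean of a regional group before not a regional dean: Ibarra (Dean of a regional group) before Horvat, Andersen and Moreau (not a regional dean).
Among Horvat, Andersen and Moreau, by date of presenting credentials (earlier first): Horvat (Mar 5, 2011) before Andersen (Sep 3, 2014) before Moreau (Jul 2, 2023).
Full order: Adeyemi, Ibarra, Horvat, Andersen, Moreau.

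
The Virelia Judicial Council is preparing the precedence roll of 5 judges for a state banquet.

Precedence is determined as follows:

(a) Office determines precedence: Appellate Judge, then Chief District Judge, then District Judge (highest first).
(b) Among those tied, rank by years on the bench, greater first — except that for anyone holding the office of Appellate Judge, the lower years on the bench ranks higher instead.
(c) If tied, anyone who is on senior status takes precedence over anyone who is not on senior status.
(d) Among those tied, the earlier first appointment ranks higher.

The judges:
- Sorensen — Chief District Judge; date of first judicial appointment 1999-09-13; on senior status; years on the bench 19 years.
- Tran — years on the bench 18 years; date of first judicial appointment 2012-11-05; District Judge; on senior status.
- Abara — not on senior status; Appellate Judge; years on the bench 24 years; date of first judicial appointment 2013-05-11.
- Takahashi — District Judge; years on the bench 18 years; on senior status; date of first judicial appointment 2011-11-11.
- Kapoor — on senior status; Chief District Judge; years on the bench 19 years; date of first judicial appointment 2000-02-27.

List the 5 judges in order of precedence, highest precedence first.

Abara, Sorensen, Kapoor, Takahashi, Tran

By office: Abara (Appellate Judge); then Sorensen and Kapoor (Chief District Judge); then Takahashi and Tran (District Judge).
Sorensen and Kapoor both have years on the bench 19 years, so the next rule applies.
Sorensen and Kapoor are each on senior status, so the next rule applies.
Among Sorensen and Kapoor, by date of first judicial appointment (earlier first): Sorensen (1999-09-13) before Kapoor (2000-02-27).
Takahashi and Tran both have years on the bench 18 years, so the next rule applies.
Takahashi and Tran are each on senior status, so the next rule applies.
Among Takahashi and Tran, by date of first judicial appointment (earlier first): Takahashi (2011-11-11) before Tran (2012-11-05).
Full order: Abara, Sorensen, Kapoor, Takahashi, Tran.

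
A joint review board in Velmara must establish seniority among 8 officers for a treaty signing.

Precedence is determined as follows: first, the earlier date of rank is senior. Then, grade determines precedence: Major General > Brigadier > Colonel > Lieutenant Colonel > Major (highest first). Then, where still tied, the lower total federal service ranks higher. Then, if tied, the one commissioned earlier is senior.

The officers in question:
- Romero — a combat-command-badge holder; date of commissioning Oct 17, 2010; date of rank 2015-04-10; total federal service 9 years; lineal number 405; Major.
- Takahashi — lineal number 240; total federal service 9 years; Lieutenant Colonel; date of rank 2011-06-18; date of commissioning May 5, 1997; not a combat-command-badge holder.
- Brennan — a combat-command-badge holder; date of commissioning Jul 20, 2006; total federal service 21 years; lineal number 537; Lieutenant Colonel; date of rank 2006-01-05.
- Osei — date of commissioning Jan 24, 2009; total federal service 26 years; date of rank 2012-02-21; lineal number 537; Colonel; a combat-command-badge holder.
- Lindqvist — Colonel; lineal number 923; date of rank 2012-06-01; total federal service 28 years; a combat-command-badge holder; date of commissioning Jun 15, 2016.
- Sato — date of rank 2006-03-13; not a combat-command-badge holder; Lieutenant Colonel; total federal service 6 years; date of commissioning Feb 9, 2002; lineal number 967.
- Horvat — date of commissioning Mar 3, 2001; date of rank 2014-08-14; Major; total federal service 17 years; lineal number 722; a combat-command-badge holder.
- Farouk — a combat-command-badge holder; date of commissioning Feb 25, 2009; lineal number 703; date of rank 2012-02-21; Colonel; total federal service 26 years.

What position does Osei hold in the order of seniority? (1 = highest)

By date of rank (earlier first): Brennan (2006-01-05); then Sato (2006-03-13); then Takahashi (2011-06-18); then Osei and Farouk (both 2012-02-21); then Lindqvist (2012-06-01); then Horvat (2014-08-14); then Romero (2015-04-10).
Osei and Farouk are each Colonel, so the next rule applies.
Osei and Farouk both have total federal service 26 years, so the next rule applies.
Among Osei and Farouk, by date of commissioning (earlier first): Osei (Jan 24, 2009) before Farouk (Feb 25, 2009).
Order: Brennan, Sato, Takahashi, Osei, Farouk, Lindqvist, Horvat, Romero. So position 4.

4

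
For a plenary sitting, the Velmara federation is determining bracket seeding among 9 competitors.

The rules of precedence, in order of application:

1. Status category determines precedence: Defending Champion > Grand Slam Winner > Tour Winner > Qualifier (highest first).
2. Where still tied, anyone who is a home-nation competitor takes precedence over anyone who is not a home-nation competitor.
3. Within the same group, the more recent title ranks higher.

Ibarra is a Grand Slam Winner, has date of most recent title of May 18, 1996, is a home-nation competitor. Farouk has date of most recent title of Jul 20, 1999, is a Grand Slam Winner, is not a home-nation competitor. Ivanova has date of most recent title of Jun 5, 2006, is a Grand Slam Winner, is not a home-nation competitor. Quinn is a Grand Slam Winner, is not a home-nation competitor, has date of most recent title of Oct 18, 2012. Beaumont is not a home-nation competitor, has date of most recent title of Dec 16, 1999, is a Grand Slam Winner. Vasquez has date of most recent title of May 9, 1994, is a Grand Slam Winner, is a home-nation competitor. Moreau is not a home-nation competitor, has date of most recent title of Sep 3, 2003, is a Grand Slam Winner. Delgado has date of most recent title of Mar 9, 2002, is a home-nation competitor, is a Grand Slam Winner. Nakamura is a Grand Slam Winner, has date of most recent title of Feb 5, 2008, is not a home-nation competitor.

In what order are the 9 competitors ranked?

Delgado, Ibarra, Vasquez, Quinn, Nakamura, Ivanova, Moreau, Beaumont, Farouk

By status category: Delgado, Ibarra, Vasquez, Quinn, Nakamura, Ivanova, Moreau, Beaumont and Farouk (Grand Slam Winner).
Among Delgado, Ibarra, Vasquez, Quinn, Nakamura, Ivanova, Moreau, Beaumont and Farouk, a home-nation competitor before not a home-nation competitor: Delgado, Ibarra and Vasquez (a home-nation competitor) before Quinn, Nakamura, Ivanova, Moreau, Beaumont and Farouk (not a home-nation competitor).
Among Delgado, Ibarra and Vasquez, by date of most recent title (later first): Delgado (Mar 9, 2002) before Ibarra (May 18, 1996) before Vasquez (May 9, 1994).
Among Quinn, Nakamura, Ivanova, Moreau, Beaumont and Farouk, by date of most recent title (later first): Quinn (Oct 18, 2012) before Nakamura (Feb 5, 2008) before Ivanova (Jun 5, 2006) before Moreau (Sep 3, 2003) before Beaumont (Dec 16, 1999) before Farouk (Jul 20, 1999).
Full order: Delgado, Ibarra, Vasquez, Quinn, Nakamura, Ivanova, Moreau, Beaumont, Farouk.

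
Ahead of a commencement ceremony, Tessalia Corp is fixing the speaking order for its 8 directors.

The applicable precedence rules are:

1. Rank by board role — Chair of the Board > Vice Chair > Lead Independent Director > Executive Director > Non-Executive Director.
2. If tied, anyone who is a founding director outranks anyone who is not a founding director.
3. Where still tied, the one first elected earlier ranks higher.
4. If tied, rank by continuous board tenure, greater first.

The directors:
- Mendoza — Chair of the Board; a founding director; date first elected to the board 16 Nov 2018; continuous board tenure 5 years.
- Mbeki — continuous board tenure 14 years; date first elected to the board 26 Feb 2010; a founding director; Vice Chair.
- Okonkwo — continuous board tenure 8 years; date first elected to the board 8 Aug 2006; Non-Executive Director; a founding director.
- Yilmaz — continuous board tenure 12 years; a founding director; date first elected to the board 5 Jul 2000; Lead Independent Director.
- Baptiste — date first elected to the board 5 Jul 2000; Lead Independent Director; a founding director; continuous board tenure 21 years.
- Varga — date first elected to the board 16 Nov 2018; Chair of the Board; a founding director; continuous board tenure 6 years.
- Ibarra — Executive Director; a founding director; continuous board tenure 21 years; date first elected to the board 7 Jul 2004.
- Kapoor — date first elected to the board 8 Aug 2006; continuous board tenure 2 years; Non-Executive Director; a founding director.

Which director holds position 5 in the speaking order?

By board role: Varga and Mendoza (Chair of the Board); then Mbeki (Vice Chair); then Baptiste and Yilmaz (Lead Independent Director); then Ibarra (Executive Director); then Okonkwo and Kapoor (Non-Executive Director).
Varga and Mendoza are each a founding director, so the next rule applies.
Varga and Mendoza both have date first elected to the board 16 Nov 2018, so the next rule applies.
Among Varga and Mendoza, by continuous board tenure (higher first): Varga (6 years) before Mendoza (5 years).
Baptiste and Yilmaz are each a founding director, so the next rule applies.
Baptiste and Yilmaz both have date first elected to the board 5 Jul 2000, so the next rule applies.
Among Baptiste and Yilmaz, by continuous board tenure (higher first): Baptiste (21 years) before Yilmaz (12 years).
Okonkwo and Kapoor are each a founding director, so the next rule applies.
Okonkwo and Kapoor both have date first elected to the board 8 Aug 2006, so the next rule applies.
Among Okonkwo and Kapoor, by continuous board tenure (higher first): Okonkwo (8 years) before Kapoor (2 years).
Order: Varga, Mendoza, Mbeki, Baptiste, Yilmaz, Ibarra, Okonkwo, Kapoor.

Yilmaz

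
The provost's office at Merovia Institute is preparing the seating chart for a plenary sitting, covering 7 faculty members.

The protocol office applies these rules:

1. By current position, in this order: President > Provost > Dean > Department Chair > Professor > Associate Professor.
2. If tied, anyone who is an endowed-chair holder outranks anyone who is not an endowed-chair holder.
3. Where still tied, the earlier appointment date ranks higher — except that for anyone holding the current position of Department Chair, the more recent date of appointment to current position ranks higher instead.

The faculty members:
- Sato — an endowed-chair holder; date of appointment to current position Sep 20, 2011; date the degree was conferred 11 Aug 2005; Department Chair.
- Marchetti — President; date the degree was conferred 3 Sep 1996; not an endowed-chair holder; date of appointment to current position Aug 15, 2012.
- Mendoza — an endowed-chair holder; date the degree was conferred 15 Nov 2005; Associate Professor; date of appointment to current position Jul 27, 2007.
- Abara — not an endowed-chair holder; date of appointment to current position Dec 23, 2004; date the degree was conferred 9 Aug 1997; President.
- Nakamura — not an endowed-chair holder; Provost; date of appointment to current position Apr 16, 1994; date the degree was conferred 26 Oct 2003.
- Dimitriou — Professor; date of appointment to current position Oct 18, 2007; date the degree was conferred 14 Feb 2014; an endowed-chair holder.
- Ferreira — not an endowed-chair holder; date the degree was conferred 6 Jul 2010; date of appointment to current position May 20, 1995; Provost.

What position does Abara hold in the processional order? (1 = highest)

By current position: Abara and Marchetti (President); then Nakamura and Ferreira (Provost); then Sato (Department Chair); then Dimitriou (Professor); then Mendoza (Associate Professor).
Abara and Marchetti are each not an endowed-chair holder, so the next rule applies.
Among Abara and Marchetti, by date of appointment to current position (earlier first): Abara (Dec 23, 2004) before Marchetti (Aug 15, 2012).
Nakamura and Ferreira are each not an endowed-chair holder, so the next rule applies.
Among Nakamura and Ferreira, by date of appointment to current position (earlier first): Nakamura (Apr 16, 1994) before Ferreira (May 20, 1995).
Order: Abara, Marchetti, Nakamura, Ferreira, Sato, Dimitriou, Mendoza. So position 1.

1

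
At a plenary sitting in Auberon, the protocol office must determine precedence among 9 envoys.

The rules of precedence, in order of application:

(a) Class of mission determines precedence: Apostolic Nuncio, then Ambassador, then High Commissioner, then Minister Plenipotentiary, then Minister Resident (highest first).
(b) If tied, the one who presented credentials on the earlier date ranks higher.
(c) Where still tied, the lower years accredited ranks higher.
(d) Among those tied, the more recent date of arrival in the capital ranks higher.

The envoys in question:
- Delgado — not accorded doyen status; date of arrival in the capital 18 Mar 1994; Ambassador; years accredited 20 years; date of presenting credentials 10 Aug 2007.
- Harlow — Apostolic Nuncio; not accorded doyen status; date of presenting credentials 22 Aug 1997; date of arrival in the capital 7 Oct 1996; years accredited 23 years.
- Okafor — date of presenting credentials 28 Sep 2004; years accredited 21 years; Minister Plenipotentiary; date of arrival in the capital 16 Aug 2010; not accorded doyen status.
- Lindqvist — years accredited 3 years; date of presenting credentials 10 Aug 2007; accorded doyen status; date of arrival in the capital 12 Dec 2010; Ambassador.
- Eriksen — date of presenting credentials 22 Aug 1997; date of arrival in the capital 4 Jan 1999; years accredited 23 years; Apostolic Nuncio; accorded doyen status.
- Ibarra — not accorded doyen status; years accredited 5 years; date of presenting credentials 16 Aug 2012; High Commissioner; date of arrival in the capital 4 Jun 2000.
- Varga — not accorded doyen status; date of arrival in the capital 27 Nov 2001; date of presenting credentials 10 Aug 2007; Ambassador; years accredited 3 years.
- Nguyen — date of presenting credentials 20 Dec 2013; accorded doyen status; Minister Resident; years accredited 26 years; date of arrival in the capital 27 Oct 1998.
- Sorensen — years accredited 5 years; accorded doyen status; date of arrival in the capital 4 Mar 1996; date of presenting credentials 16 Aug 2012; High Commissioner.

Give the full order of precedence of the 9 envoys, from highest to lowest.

By class of mission: Eriksen and Harlow (Apostolic Nuncio); then Lindqvist, Varga and Delgado (Ambassador); then Ibarra and Sorensen (High Commissioner); then Okafor (Minister Plenipotentiary); then Nguyen (Minister Resident).
Eriksen and Harlow both have date of presenting credentials 22 Aug 1997, so the next rule applies.
Eriksen and Harlow both have years accredited 23 years, so the next rule applies.
Among Eriksen and Harlow, by date of arrival in the capital (later first): Eriksen (4 Jan 1999) before Harlow (7 Oct 1996).
Lindqvist, Varga and Delgado all have date of presenting credentials 10 Aug 2007, so the next rule applies.
Among Lindqvist, Varga and Delgado, by years accredited (lower first): Lindqvist and Varga (3 years) before Delgado (20 years).
Among Lindqvist and Varga, by date of arrival in the capital (later first): Lindqvist (12 Dec 2010) before Varga (27 Nov 2001).
Ibarra and Sorensen both have date of presenting credentials 16 Aug 2012, so the next rule applies.
Ibarra and Sorensen both have years accredited 5 years, so the next rule applies.
Among Ibarra and Sorensen, by date of arrival in the capital (later first): Ibarra (4 Jun 2000) before Sorensen (4 Mar 1996).
Full order: Eriksen, Harlow, Lindqvist, Varga, Delgado, Ibarra, Sorensen, Okafor, Nguyen.

Eriksen, Harlow, Lindqvist, Varga, Delgado, Ibarra, Sorensen, Okafor, Nguyen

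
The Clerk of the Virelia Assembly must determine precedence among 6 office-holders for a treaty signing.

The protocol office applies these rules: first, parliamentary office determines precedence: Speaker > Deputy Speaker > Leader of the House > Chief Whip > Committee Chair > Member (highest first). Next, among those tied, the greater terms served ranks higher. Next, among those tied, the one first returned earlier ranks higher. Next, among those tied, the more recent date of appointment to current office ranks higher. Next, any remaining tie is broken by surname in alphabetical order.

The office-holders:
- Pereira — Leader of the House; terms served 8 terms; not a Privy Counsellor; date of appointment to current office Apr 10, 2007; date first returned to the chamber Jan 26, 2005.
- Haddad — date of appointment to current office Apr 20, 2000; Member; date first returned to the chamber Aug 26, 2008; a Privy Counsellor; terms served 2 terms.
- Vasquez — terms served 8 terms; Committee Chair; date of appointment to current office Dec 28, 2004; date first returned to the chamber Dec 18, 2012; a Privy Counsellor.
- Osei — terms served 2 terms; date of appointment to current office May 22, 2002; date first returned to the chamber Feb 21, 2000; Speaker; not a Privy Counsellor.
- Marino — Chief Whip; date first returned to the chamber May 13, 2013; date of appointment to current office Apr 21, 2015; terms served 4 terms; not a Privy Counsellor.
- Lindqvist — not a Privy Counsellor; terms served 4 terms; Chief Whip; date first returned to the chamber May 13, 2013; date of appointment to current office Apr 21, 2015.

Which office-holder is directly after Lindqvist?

By parliamentary office: Osei (Speaker); then Pereira (Leader of the House); then Lindqvist and Marino (Chief Whip); then Vasquez (Committee Chair); then Haddad (Member).
Lindqvist and Marino both have terms served 4 terms, so the next rule applies.
Lindqvist and Marino both have date first returned to the chamber May 13, 2013, so the next rule applies.
Lindqvist and Marino both have date of appointment to current office Apr 21, 2015, so the next rule applies.
Among Lindqvist and Marino, alphabetically by surname: Lindqvist before Marino.
Order: Osei, Pereira, Lindqvist, Marino, Vasquez, Haddad.

Marino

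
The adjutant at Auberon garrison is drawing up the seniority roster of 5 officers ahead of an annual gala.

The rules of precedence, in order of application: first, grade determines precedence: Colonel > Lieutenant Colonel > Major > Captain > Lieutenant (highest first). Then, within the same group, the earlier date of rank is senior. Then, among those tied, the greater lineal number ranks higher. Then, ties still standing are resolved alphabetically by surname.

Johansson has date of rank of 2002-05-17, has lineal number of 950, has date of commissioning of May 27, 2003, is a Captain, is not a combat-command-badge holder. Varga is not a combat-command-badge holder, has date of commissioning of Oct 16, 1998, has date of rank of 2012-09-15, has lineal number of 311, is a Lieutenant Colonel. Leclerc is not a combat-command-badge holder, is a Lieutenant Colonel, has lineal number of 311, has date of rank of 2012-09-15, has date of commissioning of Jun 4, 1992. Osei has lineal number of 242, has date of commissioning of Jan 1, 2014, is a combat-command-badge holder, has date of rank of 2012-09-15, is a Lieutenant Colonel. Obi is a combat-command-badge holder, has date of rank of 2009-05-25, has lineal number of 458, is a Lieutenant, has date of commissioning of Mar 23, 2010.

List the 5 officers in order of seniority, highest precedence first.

Leclerc, Varga, Osei, Johansson, Obi

By grade: Leclerc, Varga and Osei (Lieutenant Colonel); then Johansson (Captain); then Obi (Lieutenant).
Leclerc, Varga and Osei all have date of rank 2012-09-15, so the next rule applies.
Among Leclerc, Varga and Osei, by lineal number (higher first): Leclerc and Varga (311) before Osei (242).
Among Leclerc and Varga, alphabetically by surname: Leclerc before Varga.
Full order: Leclerc, Varga, Osei, Johansson, Obi.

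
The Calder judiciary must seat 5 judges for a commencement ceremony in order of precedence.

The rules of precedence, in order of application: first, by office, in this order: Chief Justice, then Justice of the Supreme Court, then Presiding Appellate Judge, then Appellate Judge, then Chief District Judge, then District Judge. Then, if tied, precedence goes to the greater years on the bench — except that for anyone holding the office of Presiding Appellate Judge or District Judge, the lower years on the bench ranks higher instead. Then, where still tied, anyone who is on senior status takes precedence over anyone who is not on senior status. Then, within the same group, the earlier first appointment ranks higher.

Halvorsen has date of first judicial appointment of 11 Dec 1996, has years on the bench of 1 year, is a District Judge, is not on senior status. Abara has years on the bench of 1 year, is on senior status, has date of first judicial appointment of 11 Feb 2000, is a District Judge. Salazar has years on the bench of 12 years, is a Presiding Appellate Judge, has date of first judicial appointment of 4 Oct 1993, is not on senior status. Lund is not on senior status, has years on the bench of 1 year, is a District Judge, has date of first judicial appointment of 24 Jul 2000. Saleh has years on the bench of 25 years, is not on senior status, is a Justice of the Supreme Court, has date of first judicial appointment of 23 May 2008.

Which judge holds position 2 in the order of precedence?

By office: Saleh (Justice of the Supreme Court); then Salazar (Presiding Appellate Judge); then Abara, Halvorsen and Lund (District Judge).
Abara, Halvorsen and Lund all have years on the bench 1 year, so the next rule applies.
Among Abara, Halvorsen and Lund, on senior status before not on senior status: Abara (on senior status) before Halvorsen and Lund (not on senior status).
Among Halvorsen and Lund, by date of first judicial appointment (earlier first): Halvorsen (11 Dec 1996) before Lund (24 Jul 2000).
Order: Saleh, Salazar, Abara, Halvorsen, Lund.

Salazar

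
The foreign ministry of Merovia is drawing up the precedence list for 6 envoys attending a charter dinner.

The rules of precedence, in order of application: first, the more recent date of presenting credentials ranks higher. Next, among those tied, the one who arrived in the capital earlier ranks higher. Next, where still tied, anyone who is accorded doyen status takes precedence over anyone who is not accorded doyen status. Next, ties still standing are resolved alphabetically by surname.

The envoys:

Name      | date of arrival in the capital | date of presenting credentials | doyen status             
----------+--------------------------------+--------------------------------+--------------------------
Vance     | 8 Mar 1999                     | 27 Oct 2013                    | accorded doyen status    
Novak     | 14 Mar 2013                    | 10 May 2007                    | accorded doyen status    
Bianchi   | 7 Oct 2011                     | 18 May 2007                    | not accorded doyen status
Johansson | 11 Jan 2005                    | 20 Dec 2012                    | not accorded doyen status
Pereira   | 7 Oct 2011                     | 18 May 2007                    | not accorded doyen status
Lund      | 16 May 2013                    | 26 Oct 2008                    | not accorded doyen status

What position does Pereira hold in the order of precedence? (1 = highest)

By date of presenting credentials (later first): Vance (27 Oct 2013); then Johansson (20 Dec 2012); then Lund (26 Oct 2008); then Bianchi and Pereira (both 18 May 2007); then Novak (10 May 2007).
Bianchi and Pereira both have date of arrival in the capital 7 Oct 2011, so the next rule applies.
Bianchi and Pereira are each not accorded doyen status, so the next rule applies.
Among Bianchi and Pereira, alphabetically by surname: Bianchi before Pereira.
Order: Vance, Johansson, Lund, Bianchi, Pereira, Novak. So position 5.

5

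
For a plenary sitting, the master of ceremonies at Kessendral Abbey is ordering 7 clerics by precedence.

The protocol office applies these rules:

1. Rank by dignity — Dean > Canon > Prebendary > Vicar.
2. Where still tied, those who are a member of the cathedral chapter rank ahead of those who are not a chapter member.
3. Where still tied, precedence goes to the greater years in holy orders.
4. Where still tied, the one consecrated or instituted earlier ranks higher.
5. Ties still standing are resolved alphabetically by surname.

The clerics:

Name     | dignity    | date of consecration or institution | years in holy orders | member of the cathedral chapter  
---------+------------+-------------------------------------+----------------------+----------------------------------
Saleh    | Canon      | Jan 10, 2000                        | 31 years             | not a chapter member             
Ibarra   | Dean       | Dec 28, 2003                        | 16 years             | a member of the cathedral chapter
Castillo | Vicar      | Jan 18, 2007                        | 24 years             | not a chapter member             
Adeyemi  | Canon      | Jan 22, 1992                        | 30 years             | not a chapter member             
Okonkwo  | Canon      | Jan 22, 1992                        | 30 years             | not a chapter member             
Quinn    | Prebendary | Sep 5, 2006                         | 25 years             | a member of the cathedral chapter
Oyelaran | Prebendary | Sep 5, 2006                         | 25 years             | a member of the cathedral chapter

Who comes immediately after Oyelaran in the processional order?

By dignity: Ibarra (Dean); then Saleh, Adeyemi and Okonkwo (Canon); then Oyelaran and Quinn (Prebendary); then Castillo (Vicar).
Saleh, Adeyemi and Okonkwo are each not a chapter member, so the next rule applies.
Among Saleh, Adeyemi and Okonkwo, by years in holy orders (higher first): Saleh (31 years) before Adeyemi and Okonkwo (30 years).
Adeyemi and Okonkwo both have date of consecration or institution Jan 22, 1992, so the next rule applies.
Among Adeyemi and Okonkwo, alphabetically by surname: Adeyemi before Okonkwo.
Oyelaran and Quinn are each a member of the cathedral chapter, so the next rule applies.
Oyelaran and Quinn both have years in holy orders 25 years, so the next rule applies.
Oyelaran and Quinn both have date of consecration or institution Sep 5, 2006, so the next rule applies.
Among Oyelaran and Quinn, alphabetically by surname: Oyelaran before Quinn.
Order: Ibarra, Saleh, Adeyemi, Okonkwo, Oyelaran, Quinn, Castillo.

Quinn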